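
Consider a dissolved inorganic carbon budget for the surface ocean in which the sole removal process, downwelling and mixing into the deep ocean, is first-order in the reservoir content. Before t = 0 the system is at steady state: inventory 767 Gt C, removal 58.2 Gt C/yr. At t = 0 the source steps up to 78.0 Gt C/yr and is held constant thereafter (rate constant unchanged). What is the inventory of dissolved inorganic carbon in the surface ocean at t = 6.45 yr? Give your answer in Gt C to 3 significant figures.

868 Gt C

τ = M₀/F₀ = 767/58.2 = 13.18 yr; rate constant k = 1/τ.
New steady state M_∞ = F₁/k = F₁·τ = 78.0 × 13.18 = 1027.9 Gt C.
M(t) = M_∞ + (M₀ − M_∞)·e^(−t/τ); t/τ = 6.45/13.18 = 0.4894, so e^(−t/τ) = 0.6130.
M(t) = 1027.9 − 260.9 × 0.6130 = 867.99 Gt C.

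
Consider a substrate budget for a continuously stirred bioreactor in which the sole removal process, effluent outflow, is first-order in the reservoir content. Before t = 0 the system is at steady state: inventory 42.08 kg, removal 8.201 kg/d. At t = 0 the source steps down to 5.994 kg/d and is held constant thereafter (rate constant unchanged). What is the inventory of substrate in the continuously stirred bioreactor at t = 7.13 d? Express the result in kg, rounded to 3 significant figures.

33.6 kg

Residence time τ = M₀/F₀ = 5.131 d. The eventual steady state is M_∞ = M₀·(F₁/F₀) = 42.08 × 5.994/8.201 = 30.756 kg.
The anomaly ΔM(t) = M(t) − M_∞ decays as ΔM₀·e^(−t/τ) with ΔM₀ = 42.08 − 30.756 = 11.32 kg.
At t = 7.13 d, e^(−t/τ) = e^(−1.390) = 0.2492, so ΔM = 2.822 kg and M = 30.756 + 2.822 = 33.578 kg.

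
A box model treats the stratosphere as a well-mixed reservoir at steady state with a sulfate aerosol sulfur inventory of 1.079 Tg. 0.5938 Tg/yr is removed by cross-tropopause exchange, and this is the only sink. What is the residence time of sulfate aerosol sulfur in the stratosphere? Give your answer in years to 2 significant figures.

1.8 yr

τ = M / F = 1.079 / 0.5938 = 1.817 yr.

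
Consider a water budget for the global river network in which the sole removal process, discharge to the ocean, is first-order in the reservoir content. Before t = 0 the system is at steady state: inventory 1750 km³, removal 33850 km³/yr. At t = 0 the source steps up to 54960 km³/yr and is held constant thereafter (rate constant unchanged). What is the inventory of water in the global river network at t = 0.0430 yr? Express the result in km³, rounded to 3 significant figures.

2370 km³

Residence time τ = M₀/F₀ = 0.05170 yr. The eventual steady state is M_∞ = M₀·(F₁/F₀) = 1750 × 54960/33850 = 2841.4 km³.
The anomaly ΔM(t) = M(t) − M_∞ decays as ΔM₀·e^(−t/τ) with ΔM₀ = 1750 − 2841.4 = −1091 km³.
At t = 0.0430 yr, e^(−t/τ) = e^(−0.8317) = 0.4353, so ΔM = −475.1 km³ and M = 2841.4 − 475.1 = 2366.3 km³.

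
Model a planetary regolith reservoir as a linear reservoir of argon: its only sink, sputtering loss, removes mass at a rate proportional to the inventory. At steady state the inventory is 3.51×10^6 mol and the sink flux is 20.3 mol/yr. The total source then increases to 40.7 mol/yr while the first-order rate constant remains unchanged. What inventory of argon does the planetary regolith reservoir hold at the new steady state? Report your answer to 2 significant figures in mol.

7.0×10^6 mol

Rate constant k = F/M = 20.3 / 3.51×10^6 = 5.783×10^-6 yr⁻¹.
At the new steady state, source = k·M_new ⇒ M_new = 40.7 / 5.783×10^-6 = 7.037×10^6 mol.
(Equivalently M_new = M × F_new/F_old = 3.51×10^6 × 40.7/20.3.)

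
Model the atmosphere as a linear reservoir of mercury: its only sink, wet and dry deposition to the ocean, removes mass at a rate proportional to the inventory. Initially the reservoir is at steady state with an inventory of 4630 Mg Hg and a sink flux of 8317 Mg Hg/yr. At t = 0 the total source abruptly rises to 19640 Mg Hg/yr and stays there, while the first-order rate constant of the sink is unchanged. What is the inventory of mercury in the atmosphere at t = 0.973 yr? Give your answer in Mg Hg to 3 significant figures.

9840 Mg Hg

τ = M₀/F₀ = 4630/8317 = 0.5567 yr; rate constant k = 1/τ.
New steady state M_∞ = F₁/k = F₁·τ = 19640 × 0.5567 = 10933 Mg Hg.
M(t) = M_∞ + (M₀ − M_∞)·e^(−t/τ); t/τ = 0.973/0.5567 = 1.748, so e^(−t/τ) = 0.1742.
M(t) = 10933 − 6303 × 0.1742 = 9835.7 Mg Hg.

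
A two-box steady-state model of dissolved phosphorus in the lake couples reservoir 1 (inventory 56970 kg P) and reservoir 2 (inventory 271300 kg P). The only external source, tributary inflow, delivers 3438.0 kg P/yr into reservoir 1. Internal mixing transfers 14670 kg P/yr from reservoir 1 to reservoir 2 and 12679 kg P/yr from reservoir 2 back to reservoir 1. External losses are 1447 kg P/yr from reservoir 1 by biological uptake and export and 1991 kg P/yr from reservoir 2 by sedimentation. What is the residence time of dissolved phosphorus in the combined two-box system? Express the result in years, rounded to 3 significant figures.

95.5 yr

For the system as a whole, the A↔B exchange is internal and contributes nothing to the throughput; only the external sinks remove mass.
M_total = 56970 + 271300 = 328270 kg P.
ΣF_external_out = 1447 + 1991 = 3438.0 kg P/yr.
τ = M_total / ΣF_ext = 328270 / 3438.0 = 95.48 yr.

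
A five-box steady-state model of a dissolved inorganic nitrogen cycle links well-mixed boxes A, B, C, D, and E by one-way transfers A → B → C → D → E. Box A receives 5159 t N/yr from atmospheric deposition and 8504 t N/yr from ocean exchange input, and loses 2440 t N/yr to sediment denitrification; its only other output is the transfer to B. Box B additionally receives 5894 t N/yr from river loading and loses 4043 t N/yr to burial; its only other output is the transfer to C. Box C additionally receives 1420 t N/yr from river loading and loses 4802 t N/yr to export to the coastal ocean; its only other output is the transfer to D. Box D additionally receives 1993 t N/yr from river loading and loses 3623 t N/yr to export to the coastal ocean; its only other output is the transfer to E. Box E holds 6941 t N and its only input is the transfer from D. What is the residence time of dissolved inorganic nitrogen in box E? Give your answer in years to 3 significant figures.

Box A: F(A→B) = (5159 + 8504) − 2440 = 11223 t N/yr.
Box B: F(B→C) = (11223 + 5894) − 4043 = 13074 t N/yr.
Box C: F(C→D) = (13074 + 1420) − 4802 = 9692.0 t N/yr.
Box D: F(D→E) = (9692.0 + 1993) − 3623 = 8062.0 t N/yr.
Box E throughput = its input = 8062.0 t N/yr; τ = 6941 / 8062.0 = 0.8610 yr.

0.861 yr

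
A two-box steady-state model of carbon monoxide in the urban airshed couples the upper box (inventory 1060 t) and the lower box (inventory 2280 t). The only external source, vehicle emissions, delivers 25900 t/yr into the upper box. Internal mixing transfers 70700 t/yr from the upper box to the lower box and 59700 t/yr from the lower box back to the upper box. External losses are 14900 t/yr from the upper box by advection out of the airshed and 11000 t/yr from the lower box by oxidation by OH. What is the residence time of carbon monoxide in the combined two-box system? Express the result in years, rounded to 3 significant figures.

Residence time in the combined system uses the total inventory and the total *external* removal — internal exchanges between the two boxes cancel.
M_total = 1060 + 2280 = 3340.0 t.
ΣF_external_out = 14900 + 11000 = 25900 t/yr.
τ = M_total / ΣF_ext = 3340.0 / 25900 = 0.1290 yr.

0.129 yr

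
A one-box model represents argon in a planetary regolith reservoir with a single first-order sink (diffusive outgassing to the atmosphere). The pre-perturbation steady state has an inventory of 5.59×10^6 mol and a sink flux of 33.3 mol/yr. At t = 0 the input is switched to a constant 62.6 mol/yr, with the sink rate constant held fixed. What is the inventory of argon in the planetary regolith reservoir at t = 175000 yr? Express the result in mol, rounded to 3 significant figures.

8.77×10^6 mol

τ = M₀/F₀ = 5.59×10^6/33.3 = 167900 yr; rate constant k = 1/τ.
New steady state M_∞ = F₁/k = F₁·τ = 62.6 × 167900 = 1.0509×10^7 mol.
M(t) = M_∞ + (M₀ − M_∞)·e^(−t/τ); t/τ = 175000/167900 = 1.042, so e^(−t/τ) = 0.3526.
M(t) = 1.0509×10^7 − 4.919×10^6 × 0.3526 = 8.7744×10^6 mol.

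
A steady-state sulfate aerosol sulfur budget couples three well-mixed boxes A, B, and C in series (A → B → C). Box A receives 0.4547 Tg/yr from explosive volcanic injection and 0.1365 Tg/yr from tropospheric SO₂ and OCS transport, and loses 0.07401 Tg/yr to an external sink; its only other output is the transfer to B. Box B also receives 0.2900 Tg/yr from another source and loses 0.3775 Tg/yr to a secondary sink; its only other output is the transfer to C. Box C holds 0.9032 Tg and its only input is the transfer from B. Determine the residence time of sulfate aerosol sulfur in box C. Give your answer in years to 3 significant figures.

2.10 yr

Box A: F(A→B) = (0.4547 + 0.1365) − 0.07401 = 0.51719 Tg/yr.
Box B: F(B→C) = (0.51719 + 0.2900) − 0.3775 = 0.42969 Tg/yr.
Box C throughput = its input = 0.42969 Tg/yr; τ = 0.9032 / 0.42969 = 2.102 yr.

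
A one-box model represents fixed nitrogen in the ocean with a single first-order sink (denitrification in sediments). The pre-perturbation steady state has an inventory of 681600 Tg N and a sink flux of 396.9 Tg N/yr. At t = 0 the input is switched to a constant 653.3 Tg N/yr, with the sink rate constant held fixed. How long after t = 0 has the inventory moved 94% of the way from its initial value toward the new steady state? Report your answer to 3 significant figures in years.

4830 yr

τ = M₀/F₀ = 681600/396.9 = 1717 yr.
The remaining gap fraction is e^(−t/τ); 94% covered ⇒ e^(−t/τ) = 0.0600.
t = −τ ln(0.0600) = 1717 × 2.813 = 4831 yr.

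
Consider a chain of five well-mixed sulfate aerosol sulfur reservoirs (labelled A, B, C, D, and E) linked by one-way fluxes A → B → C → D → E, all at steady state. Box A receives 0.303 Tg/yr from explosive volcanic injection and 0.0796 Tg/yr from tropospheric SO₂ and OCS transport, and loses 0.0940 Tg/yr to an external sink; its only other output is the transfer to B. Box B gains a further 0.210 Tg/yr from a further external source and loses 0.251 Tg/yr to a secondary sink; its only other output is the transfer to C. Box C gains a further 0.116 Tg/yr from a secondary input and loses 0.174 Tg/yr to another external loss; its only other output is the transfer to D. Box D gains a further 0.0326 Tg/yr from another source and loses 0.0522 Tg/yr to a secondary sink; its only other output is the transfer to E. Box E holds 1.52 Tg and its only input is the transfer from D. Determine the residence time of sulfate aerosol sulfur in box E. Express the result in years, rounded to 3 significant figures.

8.94 yr

Box A: F(A→B) = (0.303 + 0.0796) − 0.0940 = 0.28860 Tg/yr.
Box B: F(B→C) = (0.28860 + 0.210) − 0.251 = 0.24760 Tg/yr.
Box C: F(C→D) = (0.24760 + 0.116) − 0.174 = 0.18960 Tg/yr.
Box D: F(D→E) = (0.18960 + 0.0326) − 0.0522 = 0.17000 Tg/yr.
Box E throughput = its input = 0.17000 Tg/yr; τ = 1.52 / 0.17000 = 8.941 yr.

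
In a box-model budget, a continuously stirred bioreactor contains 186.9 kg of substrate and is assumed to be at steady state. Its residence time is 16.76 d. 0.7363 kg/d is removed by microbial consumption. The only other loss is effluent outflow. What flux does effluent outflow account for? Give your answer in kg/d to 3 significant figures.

Total removal F = M/τ = 186.9 / 16.76 = 11.15 kg/d.
Effluent outflow = F − (0.7363) = 11.15 − 0.7363 = 10.42 kg/d.

10.4 kg/d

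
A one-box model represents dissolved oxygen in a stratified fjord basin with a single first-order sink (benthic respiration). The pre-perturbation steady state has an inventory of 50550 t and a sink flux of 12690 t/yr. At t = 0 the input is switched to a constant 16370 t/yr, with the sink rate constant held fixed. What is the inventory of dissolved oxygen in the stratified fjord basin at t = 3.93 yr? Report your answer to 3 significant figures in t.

The sink rate constant is k = F₀/M₀ = 12690/50550 = 0.2510 yr⁻¹.
Solving dM/dt = F₁ − kM with M(0) = M₀ gives M(t) = F₁/k + (M₀ − F₁/k)·e^(−kt).
F₁/k = 16370/0.2510 = 65209 t; kt = 0.2510 × 3.93 = 0.9866, e^(−kt) = 0.3728.
M(3.93) = 65209 + (50550 − 65209) × 0.3728 = 65209 − 5466 = 59743 t.

59700 t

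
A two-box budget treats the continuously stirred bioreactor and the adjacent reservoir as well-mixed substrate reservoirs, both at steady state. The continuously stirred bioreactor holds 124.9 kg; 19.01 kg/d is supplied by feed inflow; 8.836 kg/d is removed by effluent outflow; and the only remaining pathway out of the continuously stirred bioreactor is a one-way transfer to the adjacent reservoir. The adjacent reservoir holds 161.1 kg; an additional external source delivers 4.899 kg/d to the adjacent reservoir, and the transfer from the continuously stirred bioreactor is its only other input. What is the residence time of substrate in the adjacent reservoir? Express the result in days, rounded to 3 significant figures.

Balance the continuously stirred bioreactor: ΣF_in = 19.010 kg/d.
Transfer to the adjacent reservoir = ΣF_in − (8.836) = 10.174 kg/d.
Total input to the adjacent reservoir = 10.174 + 4.899 = 15.073 kg/d; at steady state this equals its total output.
τ = M / F = 161.1 / 15.073 = 10.69 d.

10.7 d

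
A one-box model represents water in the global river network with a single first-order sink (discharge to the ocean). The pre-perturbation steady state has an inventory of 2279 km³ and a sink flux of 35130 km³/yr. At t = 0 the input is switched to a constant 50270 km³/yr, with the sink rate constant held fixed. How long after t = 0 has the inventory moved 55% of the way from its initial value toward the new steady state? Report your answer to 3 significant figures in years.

τ = M₀/F₀ = 2279/35130 = 0.06487 yr.
The remaining gap fraction is e^(−t/τ); 55% covered ⇒ e^(−t/τ) = 0.450.
t = −τ ln(0.450) = 0.06487 × 0.7985 = 0.05180 yr.

0.0518 yr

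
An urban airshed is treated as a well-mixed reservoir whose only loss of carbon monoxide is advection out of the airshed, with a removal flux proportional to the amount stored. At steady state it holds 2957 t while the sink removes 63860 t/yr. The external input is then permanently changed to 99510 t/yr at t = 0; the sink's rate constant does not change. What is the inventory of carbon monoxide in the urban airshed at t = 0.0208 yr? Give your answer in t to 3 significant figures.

τ = M₀/F₀ = 2957/63860 = 0.04630 yr; rate constant k = 1/τ.
New steady state M_∞ = F₁/k = F₁·τ = 99510 × 0.04630 = 4607.8 t.
M(t) = M_∞ + (M₀ − M_∞)·e^(−t/τ); t/τ = 0.0208/0.04630 = 0.4492, so e^(−t/τ) = 0.6381.
M(t) = 4607.8 − 1651 × 0.6381 = 3554.3 t.

3550 t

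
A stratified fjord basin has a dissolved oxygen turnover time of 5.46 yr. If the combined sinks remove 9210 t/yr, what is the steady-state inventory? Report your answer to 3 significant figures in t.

50300 t

τ = M/F ⇒ M = τ × F = 5.46 × 9210 = 50290 t.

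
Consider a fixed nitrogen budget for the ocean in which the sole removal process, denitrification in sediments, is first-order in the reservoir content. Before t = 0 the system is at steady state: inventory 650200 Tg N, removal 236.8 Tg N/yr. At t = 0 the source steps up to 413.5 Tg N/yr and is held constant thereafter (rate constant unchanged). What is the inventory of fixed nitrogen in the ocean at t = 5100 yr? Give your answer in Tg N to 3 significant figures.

1.06×10^6 Tg N

τ = M₀/F₀ = 650200/236.8 = 2746 yr; rate constant k = 1/τ.
New steady state M_∞ = F₁/k = F₁·τ = 413.5 × 2746 = 1.1354×10^6 Tg N.
M(t) = M_∞ + (M₀ − M_∞)·e^(−t/τ); t/τ = 5100/2746 = 1.857, so e^(−t/τ) = 0.1561.
M(t) = 1.1354×10^6 − 485200 × 0.1561 = 1.0597×10^6 Tg N.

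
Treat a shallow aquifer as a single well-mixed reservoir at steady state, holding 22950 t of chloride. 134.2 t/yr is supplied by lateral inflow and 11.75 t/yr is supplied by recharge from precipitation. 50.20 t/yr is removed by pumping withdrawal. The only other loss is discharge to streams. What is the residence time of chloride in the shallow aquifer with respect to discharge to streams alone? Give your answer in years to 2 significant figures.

240 yr

At steady state ΣF_in = ΣF_out.
ΣF_in = 134.2 + 11.75 = 145.95 t/yr.
Discharge to streams flux = ΣF_in − (50.20) = 145.95 − 50.20 = 95.75 t/yr.
τ = M / F = 22950 / 95.75 = 239.7 yr.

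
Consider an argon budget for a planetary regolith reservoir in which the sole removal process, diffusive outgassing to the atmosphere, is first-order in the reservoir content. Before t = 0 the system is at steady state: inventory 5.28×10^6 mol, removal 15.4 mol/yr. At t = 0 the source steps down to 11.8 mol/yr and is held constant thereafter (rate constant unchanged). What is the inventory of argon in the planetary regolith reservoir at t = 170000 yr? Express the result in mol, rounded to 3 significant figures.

4.80×10^6 mol

Residence time τ = M₀/F₀ = 342900 yr. The eventual steady state is M_∞ = M₀·(F₁/F₀) = 5.28×10^6 × 11.8/15.4 = 4.0457×10^6 mol.
The anomaly ΔM(t) = M(t) − M_∞ decays as ΔM₀·e^(−t/τ) with ΔM₀ = 5.28×10^6 − 4.0457×10^6 = 1.234×10^6 mol.
At t = 170000 yr, e^(−t/τ) = e^(−0.4958) = 0.6091, so ΔM = 751800 mol and M = 4.0457×10^6 + 751800 = 4.7975×10^6 mol.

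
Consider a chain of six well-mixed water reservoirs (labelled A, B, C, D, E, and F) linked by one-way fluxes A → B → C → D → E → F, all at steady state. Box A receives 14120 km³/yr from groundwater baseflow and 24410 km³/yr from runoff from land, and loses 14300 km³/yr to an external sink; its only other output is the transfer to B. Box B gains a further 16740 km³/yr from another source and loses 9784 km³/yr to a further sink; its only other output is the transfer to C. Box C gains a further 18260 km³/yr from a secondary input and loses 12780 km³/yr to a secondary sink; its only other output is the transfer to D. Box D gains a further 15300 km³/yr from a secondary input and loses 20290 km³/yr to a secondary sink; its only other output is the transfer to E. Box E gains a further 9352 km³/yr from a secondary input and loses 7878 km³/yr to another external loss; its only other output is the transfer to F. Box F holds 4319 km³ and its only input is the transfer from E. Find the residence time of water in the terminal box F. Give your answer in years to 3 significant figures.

Box A: F(A→B) = (14120 + 24410) − 14300 = 24230 km³/yr.
Box B: F(B→C) = (24230 + 16740) − 9784 = 31186 km³/yr.
Box C: F(C→D) = (31186 + 18260) − 12780 = 36666 km³/yr.
Box D: F(D→E) = (36666 + 15300) − 20290 = 31676 km³/yr.
Box E: F(E→F) = (31676 + 9352) − 7878 = 33150 km³/yr.
Box F throughput = its input = 33150 km³/yr; τ = 4319 / 33150 = 0.1303 yr.

0.130 yr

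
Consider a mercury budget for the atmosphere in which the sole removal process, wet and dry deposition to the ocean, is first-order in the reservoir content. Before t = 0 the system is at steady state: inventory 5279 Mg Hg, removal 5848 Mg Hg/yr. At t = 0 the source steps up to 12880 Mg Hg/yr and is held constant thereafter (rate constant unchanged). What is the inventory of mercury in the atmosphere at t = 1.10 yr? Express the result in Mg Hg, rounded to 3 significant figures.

9750 Mg Hg

Residence time τ = M₀/F₀ = 0.9027 yr. The eventual steady state is M_∞ = M₀·(F₁/F₀) = 5279 × 12880/5848 = 11627 Mg Hg.
The anomaly ΔM(t) = M(t) − M_∞ decays as ΔM₀·e^(−t/τ) with ΔM₀ = 5279 − 11627 = −6348 Mg Hg.
At t = 1.10 yr, e^(−t/τ) = e^(−1.219) = 0.2957, so ΔM = −1877 Mg Hg and M = 11627 − 1877 = 9750.0 Mg Hg.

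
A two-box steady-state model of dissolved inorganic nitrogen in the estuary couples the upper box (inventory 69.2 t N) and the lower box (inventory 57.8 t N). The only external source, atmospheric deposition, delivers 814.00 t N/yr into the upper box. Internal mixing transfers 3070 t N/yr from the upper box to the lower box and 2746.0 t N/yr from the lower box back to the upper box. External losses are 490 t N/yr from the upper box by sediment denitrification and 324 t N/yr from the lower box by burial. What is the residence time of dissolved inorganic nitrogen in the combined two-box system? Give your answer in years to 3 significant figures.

Residence time in the combined system uses the total inventory and the total *external* removal — internal exchanges between the two boxes cancel.
M_total = 69.2 + 57.8 = 127.00 t N.
ΣF_external_out = 490 + 324 = 814.00 t N/yr.
τ = M_total / ΣF_ext = 127.00 / 814.00 = 0.1560 yr.

0.156 yr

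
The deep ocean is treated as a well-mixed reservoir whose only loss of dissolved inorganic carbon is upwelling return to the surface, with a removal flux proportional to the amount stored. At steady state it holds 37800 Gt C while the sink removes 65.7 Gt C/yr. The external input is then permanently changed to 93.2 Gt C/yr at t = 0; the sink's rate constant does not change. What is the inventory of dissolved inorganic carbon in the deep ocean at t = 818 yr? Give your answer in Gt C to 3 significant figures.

49800 Gt C

Residence time τ = M₀/F₀ = 575.3 yr. The eventual steady state is M_∞ = M₀·(F₁/F₀) = 37800 × 93.2/65.7 = 53622 Gt C.
The anomaly ΔM(t) = M(t) − M_∞ decays as ΔM₀·e^(−t/τ) with ΔM₀ = 37800 − 53622 = −15820 Gt C.
At t = 818 yr, e^(−t/τ) = e^(−1.422) = 0.2413, so ΔM = −3818 Gt C and M = 53622 − 3818 = 49804 Gt C.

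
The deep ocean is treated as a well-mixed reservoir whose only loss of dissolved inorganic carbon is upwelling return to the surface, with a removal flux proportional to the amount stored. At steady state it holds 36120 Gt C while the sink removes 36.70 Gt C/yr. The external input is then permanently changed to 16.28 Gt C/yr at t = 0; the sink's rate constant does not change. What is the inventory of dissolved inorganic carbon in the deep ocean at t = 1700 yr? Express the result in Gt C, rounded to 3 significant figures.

Residence time τ = M₀/F₀ = 984.2 yr. The eventual steady state is M_∞ = M₀·(F₁/F₀) = 36120 × 16.28/36.70 = 16023 Gt C.
The anomaly ΔM(t) = M(t) − M_∞ decays as ΔM₀·e^(−t/τ) with ΔM₀ = 36120 − 16023 = 20100 Gt C.
At t = 1700 yr, e^(−t/τ) = e^(−1.727) = 0.1778, so ΔM = 3573 Gt C and M = 16023 + 3573 = 19595 Gt C.

19600 Gt C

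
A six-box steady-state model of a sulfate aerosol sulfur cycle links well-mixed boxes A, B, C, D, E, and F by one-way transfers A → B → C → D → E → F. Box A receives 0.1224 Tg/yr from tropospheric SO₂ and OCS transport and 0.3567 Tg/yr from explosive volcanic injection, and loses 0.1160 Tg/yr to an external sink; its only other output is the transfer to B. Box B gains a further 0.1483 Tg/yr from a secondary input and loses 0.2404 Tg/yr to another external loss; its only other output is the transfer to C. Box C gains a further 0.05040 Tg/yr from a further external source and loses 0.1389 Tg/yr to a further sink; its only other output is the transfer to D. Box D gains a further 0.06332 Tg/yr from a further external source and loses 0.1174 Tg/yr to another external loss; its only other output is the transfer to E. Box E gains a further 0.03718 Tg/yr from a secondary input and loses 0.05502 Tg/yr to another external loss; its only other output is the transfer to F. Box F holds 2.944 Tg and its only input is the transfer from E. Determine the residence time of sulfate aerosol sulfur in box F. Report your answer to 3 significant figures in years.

26.6 yr

Box A: F(A→B) = (0.1224 + 0.3567) − 0.1160 = 0.36310 Tg/yr.
Box B: F(B→C) = (0.36310 + 0.1483) − 0.2404 = 0.27100 Tg/yr.
Box C: F(C→D) = (0.27100 + 0.05040) − 0.1389 = 0.18250 Tg/yr.
Box D: F(D→E) = (0.18250 + 0.06332) − 0.1174 = 0.12842 Tg/yr.
Box E: F(E→F) = (0.12842 + 0.03718) − 0.05502 = 0.11058 Tg/yr.
Box F throughput = its input = 0.11058 Tg/yr; τ = 2.944 / 0.11058 = 26.62 yr.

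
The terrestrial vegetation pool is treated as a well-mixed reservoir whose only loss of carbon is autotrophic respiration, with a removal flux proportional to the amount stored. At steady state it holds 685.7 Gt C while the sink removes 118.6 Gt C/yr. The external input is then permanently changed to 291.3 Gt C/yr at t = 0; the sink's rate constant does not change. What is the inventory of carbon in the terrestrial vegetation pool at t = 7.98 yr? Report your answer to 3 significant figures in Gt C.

1430 Gt C

The sink rate constant is k = F₀/M₀ = 118.6/685.7 = 0.1730 yr⁻¹.
Solving dM/dt = F₁ − kM with M(0) = M₀ gives M(t) = F₁/k + (M₀ − F₁/k)·e^(−kt).
F₁/k = 291.3/0.1730 = 1684.2 Gt C; kt = 0.1730 × 7.98 = 1.380, e^(−kt) = 0.2515.
M(7.98) = 1684.2 + (685.7 − 1684.2) × 0.2515 = 1684.2 − 251.1 = 1433.0 Gt C.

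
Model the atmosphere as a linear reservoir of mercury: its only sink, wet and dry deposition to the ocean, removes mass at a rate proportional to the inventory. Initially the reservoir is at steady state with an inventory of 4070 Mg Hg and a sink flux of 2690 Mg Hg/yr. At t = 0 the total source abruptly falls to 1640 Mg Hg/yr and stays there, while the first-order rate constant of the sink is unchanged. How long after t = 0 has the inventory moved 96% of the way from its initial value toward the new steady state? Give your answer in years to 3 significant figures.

4.87 yr

τ = M₀/F₀ = 4070/2690 = 1.513 yr.
The remaining gap fraction is e^(−t/τ); 96% covered ⇒ e^(−t/τ) = 0.0400.
t = −τ ln(0.0400) = 1.513 × 3.219 = 4.870 yr.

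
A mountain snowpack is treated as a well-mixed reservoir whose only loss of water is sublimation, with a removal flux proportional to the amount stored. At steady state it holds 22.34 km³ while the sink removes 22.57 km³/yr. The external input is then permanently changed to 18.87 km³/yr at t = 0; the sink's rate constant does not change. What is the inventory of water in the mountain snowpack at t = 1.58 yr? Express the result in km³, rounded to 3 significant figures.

19.4 km³

τ = M₀/F₀ = 22.34/22.57 = 0.9898 yr; rate constant k = 1/τ.
New steady state M_∞ = F₁/k = F₁·τ = 18.87 × 0.9898 = 18.678 km³.
M(t) = M_∞ + (M₀ − M_∞)·e^(−t/τ); t/τ = 1.58/0.9898 = 1.596, so e^(−t/τ) = 0.2027.
M(t) = 18.678 + 3.662 × 0.2027 = 19.420 km³.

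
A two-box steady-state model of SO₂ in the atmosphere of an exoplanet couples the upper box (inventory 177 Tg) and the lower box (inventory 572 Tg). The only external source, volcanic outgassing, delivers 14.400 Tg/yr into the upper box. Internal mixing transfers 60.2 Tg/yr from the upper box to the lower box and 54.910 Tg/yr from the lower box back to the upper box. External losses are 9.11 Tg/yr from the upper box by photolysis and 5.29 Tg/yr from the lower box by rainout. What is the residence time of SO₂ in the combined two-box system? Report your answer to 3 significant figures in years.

52.0 yr

Treat the two boxes together as one reservoir: the mixing fluxes between them are internal recycling, so τ = ΣM / Σ(external losses).
M_total = 177 + 572 = 749.00 Tg.
ΣF_external_out = 9.11 + 5.29 = 14.400 Tg/yr.
τ = M_total / ΣF_ext = 749.00 / 14.400 = 52.01 yr.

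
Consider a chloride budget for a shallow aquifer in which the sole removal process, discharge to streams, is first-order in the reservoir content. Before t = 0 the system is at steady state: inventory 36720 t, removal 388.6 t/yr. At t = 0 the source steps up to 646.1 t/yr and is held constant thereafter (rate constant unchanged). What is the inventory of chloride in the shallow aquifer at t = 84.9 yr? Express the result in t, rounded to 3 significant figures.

Residence time τ = M₀/F₀ = 94.49 yr. The eventual steady state is M_∞ = M₀·(F₁/F₀) = 36720 × 646.1/388.6 = 61052 t.
The anomaly ΔM(t) = M(t) − M_∞ decays as ΔM₀·e^(−t/τ) with ΔM₀ = 36720 − 61052 = −24330 t.
At t = 84.9 yr, e^(−t/τ) = e^(−0.8985) = 0.4072, so ΔM = −9908 t and M = 61052 − 9908 = 51144 t.

51100 t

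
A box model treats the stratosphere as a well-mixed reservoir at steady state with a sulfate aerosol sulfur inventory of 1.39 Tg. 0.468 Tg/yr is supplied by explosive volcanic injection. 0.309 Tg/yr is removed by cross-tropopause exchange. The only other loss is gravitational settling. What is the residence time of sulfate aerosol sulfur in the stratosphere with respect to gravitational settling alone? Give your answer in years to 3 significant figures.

At steady state ΣF_in = ΣF_out.
ΣF_in = 0.46800 Tg/yr.
Gravitational settling flux = ΣF_in − (0.309) = 0.46800 − 0.3090 = 0.1590 Tg/yr.
τ = M / F = 1.39 / 0.1590 = 8.742 yr.

8.74 yr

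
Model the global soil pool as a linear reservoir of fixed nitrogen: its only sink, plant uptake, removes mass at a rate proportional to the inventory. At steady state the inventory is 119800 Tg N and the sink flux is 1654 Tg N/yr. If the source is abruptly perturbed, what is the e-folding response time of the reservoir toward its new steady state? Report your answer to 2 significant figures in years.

72 yr

For a linear reservoir the response time equals the residence time τ = M/F.
τ = 119800 / 1654 = 72.43 yr.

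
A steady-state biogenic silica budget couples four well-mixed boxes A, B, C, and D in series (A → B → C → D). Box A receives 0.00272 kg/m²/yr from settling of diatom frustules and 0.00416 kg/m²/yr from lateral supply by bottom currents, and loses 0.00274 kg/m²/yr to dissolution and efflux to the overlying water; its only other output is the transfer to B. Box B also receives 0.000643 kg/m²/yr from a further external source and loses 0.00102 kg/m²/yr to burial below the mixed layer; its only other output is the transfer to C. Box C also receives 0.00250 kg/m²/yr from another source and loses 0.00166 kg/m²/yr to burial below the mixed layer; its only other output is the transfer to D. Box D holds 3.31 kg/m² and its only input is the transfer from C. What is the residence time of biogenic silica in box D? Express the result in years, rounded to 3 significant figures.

Box A: F(A→B) = (0.00272 + 0.00416) − 0.00274 = 0.0041400 kg/m²/yr.
Box B: F(B→C) = (0.0041400 + 0.000643) − 0.00102 = 0.0037630 kg/m²/yr.
Box C: F(C→D) = (0.0037630 + 0.00250) − 0.00166 = 0.0046030 kg/m²/yr.
Box D throughput = its input = 0.0046030 kg/m²/yr; τ = 3.31 / 0.0046030 = 719.1 yr.

719 yr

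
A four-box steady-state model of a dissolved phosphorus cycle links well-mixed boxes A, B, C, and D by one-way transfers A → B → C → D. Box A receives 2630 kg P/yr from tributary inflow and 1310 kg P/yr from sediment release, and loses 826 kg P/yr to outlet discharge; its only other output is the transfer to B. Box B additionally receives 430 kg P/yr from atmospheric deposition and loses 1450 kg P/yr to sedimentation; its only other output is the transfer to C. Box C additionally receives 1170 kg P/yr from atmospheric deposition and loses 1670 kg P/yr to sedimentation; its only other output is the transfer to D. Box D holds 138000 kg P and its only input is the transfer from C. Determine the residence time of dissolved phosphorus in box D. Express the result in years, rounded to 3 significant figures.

Box A: F(A→B) = (2630 + 1310) − 826 = 3114.0 kg P/yr.
Box B: F(B→C) = (3114.0 + 430) − 1450 = 2094.0 kg P/yr.
Box C: F(C→D) = (2094.0 + 1170) − 1670 = 1594.0 kg P/yr.
Box D throughput = its input = 1594.0 kg P/yr; τ = 138000 / 1594.0 = 86.57 yr.

86.6 yr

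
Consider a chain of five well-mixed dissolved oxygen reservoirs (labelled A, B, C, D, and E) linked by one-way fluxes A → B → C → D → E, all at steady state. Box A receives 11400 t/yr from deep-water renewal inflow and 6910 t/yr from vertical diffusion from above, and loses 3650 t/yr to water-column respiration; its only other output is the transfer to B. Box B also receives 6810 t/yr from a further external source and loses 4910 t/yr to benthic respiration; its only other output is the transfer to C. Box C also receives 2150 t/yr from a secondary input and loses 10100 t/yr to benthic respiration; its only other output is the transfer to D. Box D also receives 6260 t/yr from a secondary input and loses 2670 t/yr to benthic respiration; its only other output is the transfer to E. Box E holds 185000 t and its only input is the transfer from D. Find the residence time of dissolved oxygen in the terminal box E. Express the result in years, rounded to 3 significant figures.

15.2 yr

Box A: F(A→B) = (11400 + 6910) − 3650 = 14660 t/yr.
Box B: F(B→C) = (14660 + 6810) − 4910 = 16560 t/yr.
Box C: F(C→D) = (16560 + 2150) − 10100 = 8610.0 t/yr.
Box D: F(D→E) = (8610.0 + 6260) − 2670 = 12200 t/yr.
Box E throughput = its input = 12200 t/yr; τ = 185000 / 12200 = 15.16 yr.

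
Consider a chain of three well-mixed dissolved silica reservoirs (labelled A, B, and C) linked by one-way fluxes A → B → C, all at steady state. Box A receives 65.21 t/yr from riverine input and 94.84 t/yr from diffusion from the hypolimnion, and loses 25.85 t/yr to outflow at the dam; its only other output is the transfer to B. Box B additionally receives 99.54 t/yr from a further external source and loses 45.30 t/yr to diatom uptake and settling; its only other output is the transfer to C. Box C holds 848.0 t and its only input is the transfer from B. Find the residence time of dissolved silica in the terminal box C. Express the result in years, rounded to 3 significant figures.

Box A: F(A→B) = (65.21 + 94.84) − 25.85 = 134.20 t/yr.
Box B: F(B→C) = (134.20 + 99.54) − 45.30 = 188.44 t/yr.
Box C throughput = its input = 188.44 t/yr; τ = 848.0 / 188.44 = 4.500 yr.

4.50 yr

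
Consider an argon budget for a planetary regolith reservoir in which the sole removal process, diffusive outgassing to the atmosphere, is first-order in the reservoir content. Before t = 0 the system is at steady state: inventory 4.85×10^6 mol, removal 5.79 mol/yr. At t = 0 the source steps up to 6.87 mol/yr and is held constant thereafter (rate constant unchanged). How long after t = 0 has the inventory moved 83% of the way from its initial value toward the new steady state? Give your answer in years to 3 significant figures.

1.48×10^6 yr

τ = M₀/F₀ = 4.85×10^6/5.79 = 837700 yr.
The remaining gap fraction is e^(−t/τ); 83% covered ⇒ e^(−t/τ) = 0.170.
t = −τ ln(0.170) = 837700 × 1.772 = 1.484×10^6 yr.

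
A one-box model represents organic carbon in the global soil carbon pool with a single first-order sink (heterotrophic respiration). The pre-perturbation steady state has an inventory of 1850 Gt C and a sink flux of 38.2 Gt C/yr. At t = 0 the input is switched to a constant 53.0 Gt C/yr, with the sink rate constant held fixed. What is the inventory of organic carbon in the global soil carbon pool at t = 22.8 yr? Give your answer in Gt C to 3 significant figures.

2120 Gt C

Residence time τ = M₀/F₀ = 48.43 yr. The eventual steady state is M_∞ = M₀·(F₁/F₀) = 1850 × 53.0/38.2 = 2566.8 Gt C.
The anomaly ΔM(t) = M(t) − M_∞ decays as ΔM₀·e^(−t/τ) with ΔM₀ = 1850 − 2566.8 = −716.8 Gt C.
At t = 22.8 yr, e^(−t/τ) = e^(−0.4708) = 0.6245, so ΔM = −447.6 Gt C and M = 2566.8 − 447.6 = 2119.1 Gt C.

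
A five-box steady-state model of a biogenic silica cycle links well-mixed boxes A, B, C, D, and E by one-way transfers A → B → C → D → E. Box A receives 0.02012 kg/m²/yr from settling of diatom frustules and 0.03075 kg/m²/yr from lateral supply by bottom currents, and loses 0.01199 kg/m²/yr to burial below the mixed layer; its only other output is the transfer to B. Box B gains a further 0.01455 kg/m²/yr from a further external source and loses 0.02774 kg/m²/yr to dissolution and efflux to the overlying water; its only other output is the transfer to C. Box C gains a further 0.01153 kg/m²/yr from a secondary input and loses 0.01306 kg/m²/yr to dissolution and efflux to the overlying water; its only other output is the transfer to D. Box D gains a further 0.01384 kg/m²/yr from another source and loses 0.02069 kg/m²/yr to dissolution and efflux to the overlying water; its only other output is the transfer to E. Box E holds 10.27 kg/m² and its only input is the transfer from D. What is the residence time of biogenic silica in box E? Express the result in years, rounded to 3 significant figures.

593 yr

Box A: F(A→B) = (0.02012 + 0.03075) − 0.01199 = 0.038880 kg/m²/yr.
Box B: F(B→C) = (0.038880 + 0.01455) − 0.02774 = 0.025690 kg/m²/yr.
Box C: F(C→D) = (0.025690 + 0.01153) − 0.01306 = 0.024160 kg/m²/yr.
Box D: F(D→E) = (0.024160 + 0.01384) − 0.02069 = 0.017310 kg/m²/yr.
Box E throughput = its input = 0.017310 kg/m²/yr; τ = 10.27 / 0.017310 = 593.3 yr.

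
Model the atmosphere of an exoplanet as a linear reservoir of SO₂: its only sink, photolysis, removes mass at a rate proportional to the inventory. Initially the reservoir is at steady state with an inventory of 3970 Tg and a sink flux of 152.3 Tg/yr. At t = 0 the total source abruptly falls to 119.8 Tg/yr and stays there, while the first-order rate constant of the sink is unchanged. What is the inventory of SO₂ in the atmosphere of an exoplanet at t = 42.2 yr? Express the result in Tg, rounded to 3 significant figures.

τ = M₀/F₀ = 3970/152.3 = 26.07 yr; rate constant k = 1/τ.
New steady state M_∞ = F₁/k = F₁·τ = 119.8 × 26.07 = 3122.8 Tg.
M(t) = M_∞ + (M₀ − M_∞)·e^(−t/τ); t/τ = 42.2/26.07 = 1.619, so e^(−t/τ) = 0.1981.
M(t) = 3122.8 + 847.2 × 0.1981 = 3290.7 Tg.

3290 Tg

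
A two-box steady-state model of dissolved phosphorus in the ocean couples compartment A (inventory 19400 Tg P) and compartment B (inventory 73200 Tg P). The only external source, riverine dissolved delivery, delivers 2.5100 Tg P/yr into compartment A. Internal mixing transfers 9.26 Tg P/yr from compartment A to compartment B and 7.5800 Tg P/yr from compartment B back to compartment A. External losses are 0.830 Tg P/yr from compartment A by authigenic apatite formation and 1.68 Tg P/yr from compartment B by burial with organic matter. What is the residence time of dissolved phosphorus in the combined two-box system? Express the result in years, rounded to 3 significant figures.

Treat the two boxes together as one reservoir: the mixing fluxes between them are internal recycling, so τ = ΣM / Σ(external losses).
M_total = 19400 + 73200 = 92600 Tg P.
ΣF_external_out = 0.830 + 1.68 = 2.5100 Tg P/yr.
τ = M_total / ΣF_ext = 92600 / 2.5100 = 36890 yr.

36900 yr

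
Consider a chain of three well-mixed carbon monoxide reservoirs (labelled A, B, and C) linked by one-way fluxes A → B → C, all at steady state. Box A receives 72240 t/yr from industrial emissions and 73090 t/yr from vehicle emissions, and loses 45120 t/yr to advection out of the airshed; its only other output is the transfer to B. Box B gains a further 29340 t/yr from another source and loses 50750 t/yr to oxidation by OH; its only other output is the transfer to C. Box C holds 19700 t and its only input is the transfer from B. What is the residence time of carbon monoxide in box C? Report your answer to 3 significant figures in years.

0.250 yr

Box A: F(A→B) = (72240 + 73090) − 45120 = 100210 t/yr.
Box B: F(B→C) = (100210 + 29340) − 50750 = 78800 t/yr.
Box C throughput = its input = 78800 t/yr; τ = 19700 / 78800 = 0.2500 yr.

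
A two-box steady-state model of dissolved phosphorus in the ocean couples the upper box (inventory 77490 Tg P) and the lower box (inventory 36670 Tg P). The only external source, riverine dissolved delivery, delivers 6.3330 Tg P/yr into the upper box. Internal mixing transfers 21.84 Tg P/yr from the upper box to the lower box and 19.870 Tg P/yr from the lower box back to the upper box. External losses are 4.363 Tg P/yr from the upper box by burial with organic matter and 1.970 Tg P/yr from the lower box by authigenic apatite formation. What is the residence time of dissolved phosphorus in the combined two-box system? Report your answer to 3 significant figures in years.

18000 yr

Residence time in the combined system uses the total inventory and the total *external* removal — internal exchanges between the two boxes cancel.
M_total = 77490 + 36670 = 114160 Tg P.
ΣF_external_out = 4.363 + 1.970 = 6.3330 Tg P/yr.
τ = M_total / ΣF_ext = 114160 / 6.3330 = 18030 yr.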